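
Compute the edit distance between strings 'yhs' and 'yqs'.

Let D[i][j] be the edit distance between the first i characters of 'yhs' and the first j characters of 'yqs', with D[i][0] = i, D[0][j] = j, and D[i][j] = D[i-1][j-1] if the characters match, else 1 + min(D[i-1][j], D[i][j-1], D[i-1][j-1]). Filling the table (rows: prefixes of 'yhs', columns: prefixes of 'yqs'):
     ε  y  q  s
  ε  0  1  2  3
  y  1  0  1  2
  h  2  1  1  2
  s  3  2  2  1
The bottom-right entry gives D[3][3] = 1, so no sequence of fewer than 1 edit works. Backtracking through the table gives one optimal edit sequence (1 edit):
  yhs → yqs (sub h→q @2)
Edit distance = 1.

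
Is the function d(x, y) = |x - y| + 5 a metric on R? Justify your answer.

No. d fails identity of indiscernibles (specifically d(x,x) = 0): d(2, 2) = |2 - 2| + 5 = 0 + 5 = 5 ≠ 0.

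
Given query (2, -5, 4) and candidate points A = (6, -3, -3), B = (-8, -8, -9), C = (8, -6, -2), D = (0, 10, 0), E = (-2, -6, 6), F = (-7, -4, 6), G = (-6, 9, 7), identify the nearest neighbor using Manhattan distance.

Distances: d(A) = 13, d(B) = 26, d(C) = 13, d(D) = 21, d(E) = 7, d(F) = 12, d(G) = 25. Nearest: E = (-2, -6, 6) with distance 7.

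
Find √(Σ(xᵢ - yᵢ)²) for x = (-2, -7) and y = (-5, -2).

√(Σ(x_i - y_i)²) = √((-2 - (-5))² + (-7 - (-2))²)
= √(3² + (-5)²) = √(9 + 25) = √34 ≈ 5.831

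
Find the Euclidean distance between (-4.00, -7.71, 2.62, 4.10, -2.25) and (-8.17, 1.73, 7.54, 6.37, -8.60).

√(Σ(x_i - y_i)²) = √((-4 - (-8.17))² + (-7.71 - 1.73)² + (2.62 - 7.54)² + (4.1 - 6.37)² + (-2.25 - (-8.6))²)
= √(4.17² + (-9.44)² + (-4.92)² + (-2.27)² + 6.35²) = √(17.3889 + 89.1136 + 24.2064 + 5.1529 + 40.3225) = √176.1843 ≈ 13.2734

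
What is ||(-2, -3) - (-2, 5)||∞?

max(|x_i - y_i|) = max(|-2 - (-2)|, |-3 - 5|) = max(0, 8) = 8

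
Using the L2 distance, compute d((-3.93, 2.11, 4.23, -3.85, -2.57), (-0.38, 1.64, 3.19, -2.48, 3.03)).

(Σ|x_i - y_i|^2)^(1/2) = (|-3.93 - (-0.38)|^2 + |2.11 - 1.64|^2 + |4.23 - 3.19|^2 + |-3.85 - (-2.48)|^2 + |-2.57 - 3.03|^2)^(1/2)
= (3.55^2 + 0.47^2 + 1.04^2 + 1.37^2 + 5.6^2)^(1/2) = (12.6025 + 0.2209 + 1.0816 + 1.8769 + 31.36)^(1/2) = (47.1419)^(1/2) ≈ 6.866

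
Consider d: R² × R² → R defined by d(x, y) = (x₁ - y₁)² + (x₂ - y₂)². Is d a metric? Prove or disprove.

No. The squared Euclidean distance fails the triangle inequality. Counterexample: x = (0, 0), y = (2, 2), z = (4, 4). d(x,z) = 4² + 4² = 32, but d(x,y) + d(y,z) = (2² + 2²) + (2² + 2²) = 8 + 8 = 16. Since 32 > 16, the triangle inequality is violated. (Note: √d, the ordinary Euclidean distance, IS a metric.)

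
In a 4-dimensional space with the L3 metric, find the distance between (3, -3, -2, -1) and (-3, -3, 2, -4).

(Σ|x_i - y_i|^3)^(1/3) = (|3 - (-3)|^3 + |-3 - (-3)|^3 + |-2 - 2|^3 + |-1 - (-4)|^3)^(1/3)
= (6^3 + 0^3 + 4^3 + 3^3)^(1/3) = (216 + 0 + 64 + 27)^(1/3) = (307)^(1/3) ≈ 6.746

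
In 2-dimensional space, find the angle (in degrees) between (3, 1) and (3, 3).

With u = (3, 1), v = (3, 3):
u·v = 3·3 + 1·3 = 9 + 3 = 12.
|u| = √(3² + 1²) = √10, |v| = √(3² + 3²) = √18, so |u||v| = √(10·18) = √180.
cos θ = (u·v)/(|u||v|) = 12/√180 ≈ 0.894427
θ = arccos(0.894427) ≈ 26.57°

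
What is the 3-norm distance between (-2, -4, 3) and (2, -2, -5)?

(Σ|x_i - y_i|^3)^(1/3) = (|-2 - 2|^3 + |-4 - (-2)|^3 + |3 - (-5)|^3)^(1/3)
= (4^3 + 2^3 + 8^3)^(1/3) = (64 + 8 + 512)^(1/3) = (584)^(1/3) ≈ 8.3587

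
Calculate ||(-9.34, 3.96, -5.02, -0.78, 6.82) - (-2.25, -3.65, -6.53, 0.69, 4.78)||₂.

√(Σ(x_i - y_i)²) = √((-9.34 - (-2.25))² + (3.96 - (-3.65))² + (-5.02 - (-6.53))² + (-0.78 - 0.69)² + (6.82 - 4.78)²)
= √((-7.09)² + 7.61² + 1.51² + (-1.47)² + 2.04²) = √(50.2681 + 57.9121 + 2.2801 + 2.1609 + 4.1616) = √116.7828 ≈ 10.8066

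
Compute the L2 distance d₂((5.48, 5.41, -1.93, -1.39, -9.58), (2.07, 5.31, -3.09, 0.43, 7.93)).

√(Σ(x_i - y_i)²) = √((5.48 - 2.07)² + (5.41 - 5.31)² + (-1.93 - (-3.09))² + (-1.39 - 0.43)² + (-9.58 - 7.93)²)
= √(3.41² + 0.1² + 1.16² + (-1.82)² + (-17.51)²) = √(11.6281 + 0.01 + 1.3456 + 3.3124 + 306.6001) = √322.8962 ≈ 17.9693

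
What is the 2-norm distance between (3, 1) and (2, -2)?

(Σ|x_i - y_i|^2)^(1/2) = (|3 - 2|^2 + |1 - (-2)|^2)^(1/2)
= (1^2 + 3^2)^(1/2) = (1 + 9)^(1/2) = (10)^(1/2) ≈ 3.1623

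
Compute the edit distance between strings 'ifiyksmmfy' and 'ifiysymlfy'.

Let D[i][j] be the edit distance between the first i characters of 'ifiyksmmfy' and the first j characters of 'ifiysymlfy', with D[i][0] = i, D[0][j] = j, and D[i][j] = D[i-1][j-1] if the characters match, else 1 + min(D[i-1][j], D[i][j-1], D[i-1][j-1]). Filling the table (rows: prefixes of 'ifiyksmmfy', columns: prefixes of 'ifiysymlfy'):
     ε  i  f  i  y  s  y  m  l  f  y
  ε  0  1  2  3  4  5  6  7  8  9 10
  i  1  0  1  2  3  4  5  6  7  8  9
  f  2  1  0  1  2  3  4  5  6  7  8
  i  3  2  1  0  1  2  3  4  5  6  7
  y  4  3  2  1  0  1  2  3  4  5  6
  k  5  4  3  2  1  1  2  3  4  5  6
  s  6  5  4  3  2  1  2  3  4  5  6
  m  7  6  5  4  3  2  2  2  3  4  5
  m  8  7  6  5  4  3  3  2  3  4  5
  f  9  8  7  6  5  4  4  3  3  3  4
  y 10  9  8  7  6  5  4  4  4  4  3
The bottom-right entry gives D[10][10] = 3, so no sequence of fewer than 3 edits works. Backtracking through the table gives one optimal edit sequence (3 edits):
  ifiyksmmfy → ifiyssmmfy (sub k→s @5)
  ifiyssmmfy → ifiysymmfy (sub s→y @6)
  ifiysymmfy → ifiysymlfy (sub m→l @8)
Edit distance = 3.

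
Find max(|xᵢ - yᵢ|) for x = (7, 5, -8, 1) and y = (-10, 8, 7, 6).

max(|x_i - y_i|) = max(|7 - (-10)|, |5 - 8|, |-8 - 7|, |1 - 6|) = max(17, 3, 15, 5) = 17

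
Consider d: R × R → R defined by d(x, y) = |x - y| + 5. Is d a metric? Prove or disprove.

No. d fails identity of indiscernibles (specifically d(x,x) = 0): d(5, 5) = |5 - 5| + 5 = 0 + 5 = 5 ≠ 0.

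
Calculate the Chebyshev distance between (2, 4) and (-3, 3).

max(|x_i - y_i|) = max(|2 - (-3)|, |4 - 3|) = max(5, 1) = 5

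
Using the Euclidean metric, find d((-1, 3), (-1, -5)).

√(Σ(x_i - y_i)²) = √((-1 - (-1))² + (3 - (-5))²)
= √(0² + 8²) = √(0 + 64) = √64 = 8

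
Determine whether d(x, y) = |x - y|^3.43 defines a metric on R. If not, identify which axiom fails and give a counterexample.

No. d(x,y) = |x-y|^3.43 fails the triangle inequality since p = 3.43 > 1. Counterexample: x = 0, y = 10, z = 16. d(x,z) = |0 - 16|^3.43 = 16^3.43 ≈ 13493.7152, but d(x,y) + d(y,z) = 10^3.43 + 6^3.43 ≈ 2691.5348 + 466.7226 = 3158.2574. Since 13493.7152 > 3158.2574, the triangle inequality is violated.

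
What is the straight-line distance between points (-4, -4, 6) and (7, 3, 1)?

√(Σ(x_i - y_i)²) = √((-4 - 7)² + (-4 - 3)² + (6 - 1)²)
= √((-11)² + (-7)² + 5²) = √(121 + 49 + 25) = √195 ≈ 13.9642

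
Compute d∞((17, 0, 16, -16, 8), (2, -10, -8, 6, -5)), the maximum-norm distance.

max(|x_i - y_i|) = max(|17 - 2|, |0 - (-10)|, |16 - (-8)|, |-16 - 6|, |8 - (-5)|) = max(15, 10, 24, 22, 13) = 24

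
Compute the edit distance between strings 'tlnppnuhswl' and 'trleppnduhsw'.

Let D[i][j] be the edit distance between the first i characters of 'tlnppnuhswl' and the first j characters of 'trleppnduhsw', with D[i][0] = i, D[0][j] = j, and D[i][j] = D[i-1][j-1] if the characters match, else 1 + min(D[i-1][j], D[i][j-1], D[i-1][j-1]). Filling the table (rows: prefixes of 'tlnppnuhswl', columns: prefixes of 'trleppnduhsw'):
     ε  t  r  l  e  p  p  n  d  u  h  s  w
  ε  0  1  2  3  4  5  6  7  8  9 10 11 12
  t  1  0  1  2  3  4  5  6  7  8  9 10 11
  l  2  1  1  1  2  3  4  5  6  7  8  9 10
  n  3  2  2  2  2  3  4  4  5  6  7  8  9
  p  4  3  3  3  3  2  3  4  5  6  7  8  9
  p  5  4  4  4  4  3  2  3  4  5  6  7  8
  n  6  5  5  5  5  4  3  2  3  4  5  6  7
  u  7  6  6  6  6  5  4  3  3  3  4  5  6
  h  8  7  7  7  7  6  5  4  4  4  3  4  5
  s  9  8  8  8  8  7  6  5  5  5  4  3  4
  w 10  9  9  9  9  8  7  6  6  6  5  4  3
  l 11 10 10  9 10  9  8  7  7  7  6  5  4
The bottom-right entry gives D[11][12] = 4, so no sequence of fewer than 4 edits works. Backtracking through the table gives one optimal edit sequence (4 edits):
  tlnppnuhswl → trlnppnuhswl (ins r @2)
  trlnppnuhswl → trleppnuhswl (sub n→e @4)
  trleppnuhswl → trleppnduhswl (ins d @8)
  trleppnduhswl → trleppnduhsw (del l @13)
Edit distance = 4.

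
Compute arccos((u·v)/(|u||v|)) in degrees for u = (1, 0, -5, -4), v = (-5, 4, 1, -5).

With u = (1, 0, -5, -4), v = (-5, 4, 1, -5):
u·v = 1·(-5) + 0·4 + (-5)·1 + (-4)·(-5) = (-5) + 0 + (-5) + 20 = 10.
|u| = √(1² + 0² + (-5)² + (-4)²) = √42, |v| = √((-5)² + 4² + 1² + (-5)²) = √67, so |u||v| = √(42·67) = √2814.
cos θ = (u·v)/(|u||v|) = 10/√2814 ≈ 0.188512
θ = arccos(0.188512) ≈ 79.13°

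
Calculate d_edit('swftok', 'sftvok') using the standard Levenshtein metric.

Let D[i][j] be the edit distance between the first i characters of 'swftok' and the first j characters of 'sftvok', with D[i][0] = i, D[0][j] = j, and D[i][j] = D[i-1][j-1] if the characters match, else 1 + min(D[i-1][j], D[i][j-1], D[i-1][j-1]). Filling the table (rows: prefixes of 'swftok', columns: prefixes of 'sftvok'):
     ε  s  f  t  v  o  k
  ε  0  1  2  3  4  5  6
  s  1  0  1  2  3  4  5
  w  2  1  1  2  3  4  5
  f  3  2  1  2  3  4  5
  t  4  3  2  1  2  3  4
  o  5  4  3  2  2  2  3
  k  6  5  4  3  3  3  2
The bottom-right entry gives D[6][6] = 2, so no sequence of fewer than 2 edits works. Backtracking through the table gives one optimal edit sequence (2 edits):
  swftok → sftok (del w @2)
  sftok → sftvok (ins v @4)
Edit distance = 2.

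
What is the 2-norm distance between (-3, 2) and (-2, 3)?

(Σ|x_i - y_i|^2)^(1/2) = (|-3 - (-2)|^2 + |2 - 3|^2)^(1/2)
= (1^2 + 1^2)^(1/2) = (1 + 1)^(1/2) = (2)^(1/2) ≈ 1.4142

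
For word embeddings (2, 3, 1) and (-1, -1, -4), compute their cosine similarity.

With u = (2, 3, 1), v = (-1, -1, -4):
u·v = 2·(-1) + 3·(-1) + 1·(-4) = (-2) + (-3) + (-4) = -9.
|u| = √(2² + 3² + 1²) = √14, |v| = √((-1)² + (-1)² + (-4)²) = √18, so |u||v| = √(14·18) = √252.
cos θ = (u·v)/(|u||v|) = -9/√252 ≈ -0.5669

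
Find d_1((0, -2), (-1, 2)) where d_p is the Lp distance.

Σ|x_i - y_i| = |0 - (-1)| + |-2 - 2| = 1 + 4 = 5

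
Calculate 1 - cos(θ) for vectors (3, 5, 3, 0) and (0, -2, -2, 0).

With u = (3, 5, 3, 0), v = (0, -2, -2, 0):
u·v = 3·0 + 5·(-2) + 3·(-2) + 0·0 = 0 + (-10) + (-6) + 0 = -16.
|u| = √(3² + 5² + 3² + 0²) = √43, |v| = √(0² + (-2)² + (-2)² + 0²) = √8, so |u||v| = √(43·8) = √344.
cos θ = (u·v)/(|u||v|) = -16/√344 ≈ -0.8627
Cosine distance = 1 - cos θ ≈ 1 - (-0.8627) = 1.8627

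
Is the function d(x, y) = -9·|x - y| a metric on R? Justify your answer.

No. With c = -9 < 0, d fails non-negativity: d(7, 13) = -9·|7 - 13| = -9·6 = -54 < 0.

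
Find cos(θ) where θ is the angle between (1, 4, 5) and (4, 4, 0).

With u = (1, 4, 5), v = (4, 4, 0):
u·v = 1·4 + 4·4 + 5·0 = 4 + 16 + 0 = 20.
|u| = √(1² + 4² + 5²) = √42, |v| = √(4² + 4² + 0²) = √32, so |u||v| = √(42·32) = √1344.
cos θ = (u·v)/(|u||v|) = 20/√1344 ≈ 0.5455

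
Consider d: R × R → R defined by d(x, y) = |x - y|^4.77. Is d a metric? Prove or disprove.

No. d(x,y) = |x-y|^4.77 fails the triangle inequality since p = 4.77 > 1. Counterexample: x = 0, y = 1, z = 3. d(x,z) = |0 - 3|^4.77 = 3^4.77 ≈ 188.7419, but d(x,y) + d(y,z) = 1^4.77 + 2^4.77 ≈ 1 + 27.2843 = 28.2843. Since 188.7419 > 28.2843, the triangle inequality is violated.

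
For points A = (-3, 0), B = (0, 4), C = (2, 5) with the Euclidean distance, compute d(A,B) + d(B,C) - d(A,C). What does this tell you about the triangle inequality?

d(A,B) = √(3² + 4²) = √25 = 5, d(B,C) = √(2² + 1²) = √5 ≈ 2.2361, d(A,C) = √(5² + 5²) = √50 ≈ 7.0711.
d(A,B) + d(B,C) - d(A,C) = 5 + 2.2361 - 7.0711 = 7.2361 - 7.0711 = 0.165 (to 4 decimal places). This is ≥ 0, so the triangle inequality holds for these points.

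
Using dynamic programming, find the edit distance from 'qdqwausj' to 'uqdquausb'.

Let D[i][j] be the edit distance between the first i characters of 'qdqwausj' and the first j characters of 'uqdquausb', with D[i][0] = i, D[0][j] = j, and D[i][j] = D[i-1][j-1] if the characters match, else 1 + min(D[i-1][j], D[i][j-1], D[i-1][j-1]). Filling the table (rows: prefixes of 'qdqwausj', columns: prefixes of 'uqdquausb'):
     ε  u  q  d  q  u  a  u  s  b
  ε  0  1  2  3  4  5  6  7  8  9
  q  1  1  1  2  3  4  5  6  7  8
  d  2  2  2  1  2  3  4  5  6  7
  q  3  3  2  2  1  2  3  4  5  6
  w  4  4  3  3  2  2  3  4  5  6
  a  5  5  4  4  3  3  2  3  4  5
  u  6  5  5  5  4  3  3  2  3  4
  s  7  6  6  6  5  4  4  3  2  3
  j  8  7  7  7  6  5  5  4  3  3
The bottom-right entry gives D[8][9] = 3, so no sequence of fewer than 3 edits works. Backtracking through the table gives one optimal edit sequence (3 edits):
  qdqwausj → uqdqwausj (ins u @1)
  uqdqwausj → uqdquausj (sub w→u @5)
  uqdquausj → uqdquausb (sub j→b @9)
Edit distance = 3.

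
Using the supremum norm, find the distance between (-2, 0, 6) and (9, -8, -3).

max(|x_i - y_i|) = max(|-2 - 9|, |0 - (-8)|, |6 - (-3)|) = max(11, 8, 9) = 11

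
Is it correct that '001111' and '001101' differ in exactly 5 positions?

Differing positions: 5. Hamming distance = 1, so the claim that d_H = 5 is false.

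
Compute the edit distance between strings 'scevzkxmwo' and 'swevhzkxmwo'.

Let D[i][j] be the edit distance between the first i characters of 'scevzkxmwo' and the first j characters of 'swevhzkxmwo', with D[i][0] = i, D[0][j] = j, and D[i][j] = D[i-1][j-1] if the characters match, else 1 + min(D[i-1][j], D[i][j-1], D[i-1][j-1]). Filling the table (rows: prefixes of 'scevzkxmwo', columns: prefixes of 'swevhzkxmwo'):
     ε  s  w  e  v  h  z  k  x  m  w  o
  ε  0  1  2  3  4  5  6  7  8  9 10 11
  s  1  0  1  2  3  4  5  6  7  8  9 10
  c  2  1  1  2  3  4  5  6  7  8  9 10
  e  3  2  2  1  2  3  4  5  6  7  8  9
  v  4  3  3  2  1  2  3  4  5  6  7  8
  z  5  4  4  3  2  2  2  3  4  5  6  7
  k  6  5  5  4  3  3  3  2  3  4  5  6
  x  7  6  6  5  4  4  4  3  2  3  4  5
  m  8  7  7  6  5  5  5  4  3  2  3  4
  w  9  8  7  7  6  6  6  5  4  3  2  3
  o 10  9  8  8  7  7  7  6  5  4  3  2
The bottom-right entry gives D[10][11] = 2, so no sequence of fewer than 2 edits works. Backtracking through the table gives one optimal edit sequence (2 edits):
  scevzkxmwo → swevzkxmwo (sub c→w @2)
  swevzkxmwo → swevhzkxmwo (ins h @5)
Edit distance = 2.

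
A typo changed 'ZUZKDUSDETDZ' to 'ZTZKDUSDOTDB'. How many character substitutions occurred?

Differing positions: 2, 9, 12. Hamming distance = 3.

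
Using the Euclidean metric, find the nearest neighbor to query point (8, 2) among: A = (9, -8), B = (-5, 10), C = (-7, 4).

Distances: d(A) ≈ 10.0499, d(B) ≈ 15.2643, d(C) ≈ 15.1327. Nearest: A = (9, -8) with distance 10.0499.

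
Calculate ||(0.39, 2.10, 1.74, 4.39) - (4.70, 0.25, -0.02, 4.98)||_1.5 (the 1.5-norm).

(Σ|x_i - y_i|^1.5)^(1/1.5) = (|0.39 - 4.7|^1.5 + |2.1 - 0.25|^1.5 + |1.74 - (-0.02)|^1.5 + |4.39 - 4.98|^1.5)^(1/1.5)
= (4.31^1.5 + 1.85^1.5 + 1.76^1.5 + 0.59^1.5)^(1/1.5) ≈ (8.9478 + 2.5163 + 2.3349 + 0.4532)^(1/1.5) = (14.2522)^(1/1.5) ≈ 5.8783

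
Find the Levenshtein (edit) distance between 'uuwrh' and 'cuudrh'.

Let D[i][j] be the edit distance between the first i characters of 'uuwrh' and the first j characters of 'cuudrh', with D[i][0] = i, D[0][j] = j, and D[i][j] = D[i-1][j-1] if the characters match, else 1 + min(D[i-1][j], D[i][j-1], D[i-1][j-1]). Filling the table (rows: prefixes of 'uuwrh', columns: prefixes of 'cuudrh'):
     ε  c  u  u  d  r  h
  ε  0  1  2  3  4  5  6
  u  1  1  1  2  3  4  5
  u  2  2  1  1  2  3  4
  w  3  3  2  2  2  3  4
  r  4  4  3  3  3  2  3
  h  5  5  4  4  4  3  2
The bottom-right entry gives D[5][6] = 2, so no sequence of fewer than 2 edits works. Backtracking through the table gives one optimal edit sequence (2 edits):
  uuwrh → cuuwrh (ins c @1)
  cuuwrh → cuudrh (sub w→d @4)
Edit distance = 2.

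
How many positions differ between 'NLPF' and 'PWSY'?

Differing positions: 1, 2, 3, 4. Hamming distance = 4.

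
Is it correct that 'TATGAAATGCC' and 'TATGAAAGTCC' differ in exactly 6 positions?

Differing positions: 8, 9. Hamming distance = 2, so the claim that d_H = 6 is false.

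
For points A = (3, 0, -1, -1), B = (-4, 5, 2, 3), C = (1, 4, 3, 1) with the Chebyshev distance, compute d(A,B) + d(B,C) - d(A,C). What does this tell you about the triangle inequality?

d(A,B) = max(7, 5, 3, 4) = 7, d(B,C) = max(5, 1, 1, 2) = 5, d(A,C) = max(2, 4, 4, 2) = 4.
d(A,B) + d(B,C) - d(A,C) = 7 + 5 - 4 = 12 - 4 = 8. This is ≥ 0, so the triangle inequality holds for these points.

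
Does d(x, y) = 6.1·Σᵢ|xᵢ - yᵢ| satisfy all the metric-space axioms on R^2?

Yes. The L1 (Manhattan) norm induces a metric on R^2, and multiplying a metric by a positive constant 6.1 > 0 preserves all four axioms: non-negativity (6.1·||x-y|| ≥ 0), identity (6.1·||x-y|| = 0 ⟺ ||x-y|| = 0 ⟺ x = y), symmetry (||x-y|| = ||y-x||), and the triangle inequality (6.1·||x-z|| ≤ 6.1·||x-y|| + 6.1·||y-z||). So d is a metric.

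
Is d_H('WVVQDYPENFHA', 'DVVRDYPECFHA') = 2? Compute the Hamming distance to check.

Differing positions: 1, 4, 9. Hamming distance = 3, so the claim that d_H = 2 is false.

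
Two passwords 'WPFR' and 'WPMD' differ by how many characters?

Differing positions: 3, 4. Hamming distance = 2.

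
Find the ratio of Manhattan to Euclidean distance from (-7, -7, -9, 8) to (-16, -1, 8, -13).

L1 = |-7 - (-16)| + |-7 - (-1)| + |-9 - 8| + |8 - (-13)| = 9 + 6 + 17 + 21 = 53
L2 = √(9² + 6² + 17² + 21²) = √847 ≈ 29.1033
L1 ≥ L2 always (equality iff movement is along one axis); L1 > L2 here.
Ratio L1/L2 = 53/√847 ≈ 1.8211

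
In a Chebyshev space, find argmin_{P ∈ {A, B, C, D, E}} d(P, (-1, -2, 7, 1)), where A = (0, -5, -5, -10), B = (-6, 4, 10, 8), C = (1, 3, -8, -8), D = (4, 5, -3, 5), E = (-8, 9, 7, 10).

Distances: d(A) = 12, d(B) = 7, d(C) = 15, d(D) = 10, d(E) = 11. Nearest: B = (-6, 4, 10, 8) with distance 7.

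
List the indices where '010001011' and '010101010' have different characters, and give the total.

Differing positions: 4, 9. Hamming distance = 2.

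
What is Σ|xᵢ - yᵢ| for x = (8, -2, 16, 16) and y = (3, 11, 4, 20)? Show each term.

Σ|x_i - y_i| = |8 - 3| + |-2 - 11| + |16 - 4| + |16 - 20| = 5 + 13 + 12 + 4 = 34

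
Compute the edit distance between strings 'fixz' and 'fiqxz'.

Let D[i][j] be the edit distance between the first i characters of 'fixz' and the first j characters of 'fiqxz', with D[i][0] = i, D[0][j] = j, and D[i][j] = D[i-1][j-1] if the characters match, else 1 + min(D[i-1][j], D[i][j-1], D[i-1][j-1]). Filling the table (rows: prefixes of 'fixz', columns: prefixes of 'fiqxz'):
     ε  f  i  q  x  z
  ε  0  1  2  3  4  5
  f  1  0  1  2  3  4
  i  2  1  0  1  2  3
  x  3  2  1  1  1  2
  z  4  3  2  2  2  1
The bottom-right entry gives D[4][5] = 1, so no sequence of fewer than 1 edit works. Backtracking through the table gives one optimal edit sequence (1 edit):
  fixz → fiqxz (ins q @3)
Edit distance = 1.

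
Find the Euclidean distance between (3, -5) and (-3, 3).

√(Σ(x_i - y_i)²) = √((3 - (-3))² + (-5 - 3)²)
= √(6² + (-8)²) = √(36 + 64) = √100 = 10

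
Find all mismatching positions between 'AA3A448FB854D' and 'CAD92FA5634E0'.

Differing positions: 1, 3, 4, 5, 6, 7, 8, 9, 10, 11, 12, 13. Hamming distance = 12.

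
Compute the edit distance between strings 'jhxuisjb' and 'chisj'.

Let D[i][j] be the edit distance between the first i characters of 'jhxuisjb' and the first j characters of 'chisj', with D[i][0] = i, D[0][j] = j, and D[i][j] = D[i-1][j-1] if the characters match, else 1 + min(D[i-1][j], D[i][j-1], D[i-1][j-1]). Filling the table (rows: prefixes of 'jhxuisjb', columns: prefixes of 'chisj'):
     ε  c  h  i  s  j
  ε  0  1  2  3  4  5
  j  1  1  2  3  4  4
  h  2  2  1  2  3  4
  x  3  3  2  2  3  4
  u  4  4  3  3  3  4
  i  5  5  4  3  4  4
  s  6  6  5  4  3  4
  j  7  7  6  5  4  3
  b  8  8  7  6  5  4
The bottom-right entry gives D[8][5] = 4, so no sequence of fewer than 4 edits works. Backtracking through the table gives one optimal edit sequence (4 edits):
  jhxuisjb → chxuisjb (sub j→c @1)
  chxuisjb → chuisjb (del x @3)
  chuisjb → chisjb (del u @3)
  chisjb → chisj (del b @6)
Edit distance = 4.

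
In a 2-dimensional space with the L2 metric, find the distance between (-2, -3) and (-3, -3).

(Σ|x_i - y_i|^2)^(1/2) = (|-2 - (-3)|^2 + |-3 - (-3)|^2)^(1/2)
= (1^2 + 0^2)^(1/2) = (1 + 0)^(1/2) = (1)^(1/2) = 1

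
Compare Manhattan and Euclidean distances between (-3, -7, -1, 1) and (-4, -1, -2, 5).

L1 = |-3 - (-4)| + |-7 - (-1)| + |-1 - (-2)| + |1 - 5| = 1 + 6 + 1 + 4 = 12
L2 = √(1² + 6² + 1² + 4²) = √54 ≈ 7.3485
L1 ≥ L2 always (equality iff movement is along one axis); L1 > L2 here.
Ratio L1/L2 = 12/√54 ≈ 1.633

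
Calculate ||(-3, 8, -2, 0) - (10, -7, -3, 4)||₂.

√(Σ(x_i - y_i)²) = √((-3 - 10)² + (8 - (-7))² + (-2 - (-3))² + (0 - 4)²)
= √((-13)² + 15² + 1² + (-4)²) = √(169 + 225 + 1 + 16) = √411 ≈ 20.2731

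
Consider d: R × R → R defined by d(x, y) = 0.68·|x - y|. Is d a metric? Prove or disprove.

Yes. Since |x - y| is a metric on R and 0.68 > 0, the positive scalar multiple 0.68·|x - y| is also a metric: scaling by a positive constant preserves non-negativity, identity (d=0 ⟺ |x-y|=0 ⟺ x=y), symmetry, and the triangle inequality.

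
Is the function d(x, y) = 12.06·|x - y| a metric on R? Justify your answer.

Yes. Since |x - y| is a metric on R and 12.06 > 0, the positive scalar multiple 12.06·|x - y| is also a metric: scaling by a positive constant preserves non-negativity, identity (d=0 ⟺ |x-y|=0 ⟺ x=y), symmetry, and the triangle inequality.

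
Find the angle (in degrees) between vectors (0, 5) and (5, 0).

With u = (0, 5), v = (5, 0):
u·v = 0·5 + 5·0 = 0 + 0 = 0.
|u| = √(0² + 5²) = √25, |v| = √(5² + 0²) = √25, so |u||v| = √(25·25) = √625 = 25.
cos θ = (u·v)/(|u||v|) = 0/25 = 0 (the vectors are orthogonal)
θ = arccos(0) = 90°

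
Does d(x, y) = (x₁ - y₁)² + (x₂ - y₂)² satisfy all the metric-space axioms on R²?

No. The squared Euclidean distance fails the triangle inequality. Counterexample: x = (0, 0), y = (3, 1), z = (6, 2). d(x,z) = 6² + 2² = 40, but d(x,y) + d(y,z) = (3² + 1²) + (3² + 1²) = 10 + 10 = 20. Since 40 > 20, the triangle inequality is violated. (Note: √d, the ordinary Euclidean distance, IS a metric.)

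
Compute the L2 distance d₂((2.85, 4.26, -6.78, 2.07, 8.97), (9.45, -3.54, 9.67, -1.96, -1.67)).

√(Σ(x_i - y_i)²) = √((2.85 - 9.45)² + (4.26 - (-3.54))² + (-6.78 - 9.67)² + (2.07 - (-1.96))² + (8.97 - (-1.67))²)
= √((-6.6)² + 7.8² + (-16.45)² + 4.03² + 10.64²) = √(43.56 + 60.84 + 270.6025 + 16.2409 + 113.2096) = √504.453 ≈ 22.46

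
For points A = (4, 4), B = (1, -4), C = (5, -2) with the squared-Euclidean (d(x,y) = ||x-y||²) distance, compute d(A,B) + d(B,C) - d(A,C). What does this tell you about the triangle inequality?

d(A,B) = 3² + 8² = 73, d(B,C) = 4² + 2² = 20, d(A,C) = 1² + 6² = 37.
d(A,B) + d(B,C) - d(A,C) = 73 + 20 - 37 = 93 - 37 = 56. This is ≥ 0, so the triangle inequality holds for these points.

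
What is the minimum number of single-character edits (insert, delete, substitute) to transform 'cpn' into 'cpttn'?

Let D[i][j] be the edit distance between the first i characters of 'cpn' and the first j characters of 'cpttn', with D[i][0] = i, D[0][j] = j, and D[i][j] = D[i-1][j-1] if the characters match, else 1 + min(D[i-1][j], D[i][j-1], D[i-1][j-1]). Filling the table (rows: prefixes of 'cpn', columns: prefixes of 'cpttn'):
     ε  c  p  t  t  n
  ε  0  1  2  3  4  5
  c  1  0  1  2  3  4
  p  2  1  0  1  2  3
  n  3  2  1  1  2  2
The bottom-right entry gives D[3][5] = 2, so no sequence of fewer than 2 edits works. Backtracking through the table gives one optimal edit sequence (2 edits):
  cpn → cptn (ins t @3)
  cptn → cpttn (ins t @4)
Edit distance = 2.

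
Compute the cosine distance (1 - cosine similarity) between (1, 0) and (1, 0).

With u = (1, 0), v = (1, 0):
u·v = 1·1 + 0·0 = 1 + 0 = 1.
|u| = √(1² + 0²) = √1, |v| = √(1² + 0²) = √1, so |u||v| = √(1·1) = √1 = 1.
cos θ = (u·v)/(|u||v|) = 1/1 = 1
Cosine distance = 1 - cos θ = 1 - 1 = 0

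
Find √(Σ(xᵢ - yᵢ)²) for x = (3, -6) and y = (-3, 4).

√(Σ(x_i - y_i)²) = √((3 - (-3))² + (-6 - 4)²)
= √(6² + (-10)²) = √(36 + 100) = √136 ≈ 11.6619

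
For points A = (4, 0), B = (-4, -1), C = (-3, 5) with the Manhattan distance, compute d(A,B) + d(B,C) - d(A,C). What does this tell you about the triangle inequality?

d(A,B) = 8 + 1 = 9, d(B,C) = 1 + 6 = 7, d(A,C) = 7 + 5 = 12.
d(A,B) + d(B,C) - d(A,C) = 9 + 7 - 12 = 16 - 12 = 4. This is ≥ 0, so the triangle inequality holds for these points.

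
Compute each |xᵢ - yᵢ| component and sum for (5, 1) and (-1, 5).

Σ|x_i - y_i| = |5 - (-1)| + |1 - 5| = 6 + 4 = 10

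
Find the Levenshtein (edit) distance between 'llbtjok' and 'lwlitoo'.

Let D[i][j] be the edit distance between the first i characters of 'llbtjok' and the first j characters of 'lwlitoo', with D[i][0] = i, D[0][j] = j, and D[i][j] = D[i-1][j-1] if the characters match, else 1 + min(D[i-1][j], D[i][j-1], D[i-1][j-1]). Filling the table (rows: prefixes of 'llbtjok', columns: prefixes of 'lwlitoo'):
     ε  l  w  l  i  t  o  o
  ε  0  1  2  3  4  5  6  7
  l  1  0  1  2  3  4  5  6
  l  2  1  1  1  2  3  4  5
  b  3  2  2  2  2  3  4  5
  t  4  3  3  3  3  2  3  4
  j  5  4  4  4  4  3  3  4
  o  6  5  5  5  5  4  3  3
  k  7  6  6  6  6  5  4  4
The bottom-right entry gives D[7][7] = 4, so no sequence of fewer than 4 edits works. Backtracking through the table gives one optimal edit sequence (4 edits):
  llbtjok → lwlbtjok (ins w @2)
  lwlbtjok → lwlitjok (sub b→i @4)
  lwlitjok → lwlitok (del j @6)
  lwlitok → lwlitoo (sub k→o @7)
Edit distance = 4.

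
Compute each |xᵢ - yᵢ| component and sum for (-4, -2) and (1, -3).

Σ|x_i - y_i| = |-4 - 1| + |-2 - (-3)| = 5 + 1 = 6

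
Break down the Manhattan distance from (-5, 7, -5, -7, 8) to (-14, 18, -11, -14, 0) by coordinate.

Σ|x_i - y_i| = |-5 - (-14)| + |7 - 18| + |-5 - (-11)| + |-7 - (-14)| + |8 - 0| = 9 + 11 + 6 + 7 + 8 = 41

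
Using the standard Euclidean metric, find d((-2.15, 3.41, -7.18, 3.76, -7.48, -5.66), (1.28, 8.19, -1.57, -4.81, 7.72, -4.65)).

√(Σ(x_i - y_i)²) = √((-2.15 - 1.28)² + (3.41 - 8.19)² + (-7.18 - (-1.57))² + (3.76 - (-4.81))² + (-7.48 - 7.72)² + (-5.66 - (-4.65))²)
= √((-3.43)² + (-4.78)² + (-5.61)² + 8.57² + (-15.2)² + (-1.01)²) = √(11.7649 + 22.8484 + 31.4721 + 73.4449 + 231.04 + 1.0201) = √371.5904 ≈ 19.2767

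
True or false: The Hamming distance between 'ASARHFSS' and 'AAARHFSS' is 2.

Differing positions: 2. Hamming distance = 1, so the claim that d_H = 2 is false.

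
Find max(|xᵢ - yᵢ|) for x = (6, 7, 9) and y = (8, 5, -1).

max(|x_i - y_i|) = max(|6 - 8|, |7 - 5|, |9 - (-1)|) = max(2, 2, 10) = 10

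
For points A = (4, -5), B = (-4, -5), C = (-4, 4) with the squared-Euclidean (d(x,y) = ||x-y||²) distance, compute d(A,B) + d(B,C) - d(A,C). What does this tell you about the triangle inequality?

d(A,B) = 8² + 0² = 64, d(B,C) = 0² + 9² = 81, d(A,C) = 8² + 9² = 145.
d(A,B) + d(B,C) - d(A,C) = 64 + 81 - 145 = 145 - 145 = 0. This is ≥ 0, so the triangle inequality holds for these points.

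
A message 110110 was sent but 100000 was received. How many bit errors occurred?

Differing positions: 2, 4, 5. Hamming distance = 3.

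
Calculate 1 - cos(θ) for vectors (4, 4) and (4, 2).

With u = (4, 4), v = (4, 2):
u·v = 4·4 + 4·2 = 16 + 8 = 24.
|u| = √(4² + 4²) = √32, |v| = √(4² + 2²) = √20, so |u||v| = √(32·20) = √640.
cos θ = (u·v)/(|u||v|) = 24/√640 ≈ 0.9487
Cosine distance = 1 - cos θ ≈ 1 - 0.9487 = 0.0513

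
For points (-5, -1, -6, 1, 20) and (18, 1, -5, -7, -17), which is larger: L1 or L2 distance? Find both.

L1 = |-5 - 18| + |-1 - 1| + |-6 - (-5)| + |1 - (-7)| + |20 - (-17)| = 23 + 2 + 1 + 8 + 37 = 71
L2 = √(23² + 2² + 1² + 8² + 37²) = √1967 ≈ 44.3509
L1 ≥ L2 always (equality iff movement is along one axis); L1 > L2 here.
Ratio L1/L2 = 71/√1967 ≈ 1.6009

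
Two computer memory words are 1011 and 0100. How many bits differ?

Differing positions: 1, 2, 3, 4. Hamming distance = 4.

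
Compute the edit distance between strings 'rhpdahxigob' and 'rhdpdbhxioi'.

Let D[i][j] be the edit distance between the first i characters of 'rhpdahxigob' and the first j characters of 'rhdpdbhxioi', with D[i][0] = i, D[0][j] = j, and D[i][j] = D[i-1][j-1] if the characters match, else 1 + min(D[i-1][j], D[i][j-1], D[i-1][j-1]). Filling the table (rows: prefixes of 'rhpdahxigob', columns: prefixes of 'rhdpdbhxioi'):
     ε  r  h  d  p  d  b  h  x  i  o  i
  ε  0  1  2  3  4  5  6  7  8  9 10 11
  r  1  0  1  2  3  4  5  6  7  8  9 10
  h  2  1  0  1  2  3  4  5  6  7  8  9
  p  3  2  1  1  1  2  3  4  5  6  7  8
  d  4  3  2  1  2  1  2  3  4  5  6  7
  a  5  4  3  2  2  2  2  3  4  5  6  7
  h  6  5  4  3  3  3  3  2  3  4  5  6
  x  7  6  5  4  4  4  4  3  2  3  4  5
  i  8  7  6  5  5  5  5  4  3  2  3  4
  g  9  8  7  6  6  6  6  5  4  3  3  4
  o 10  9  8  7  7  7  7  6  5  4  3  4
  b 11 10  9  8  8  8  7  7  6  5  4  4
The bottom-right entry gives D[11][11] = 4, so no sequence of fewer than 4 edits works. Backtracking through the table gives one optimal edit sequence (4 edits):
  rhpdahxigob → rhdpdahxigob (ins d @3)
  rhdpdahxigob → rhdpdbhxigob (sub a→b @6)
  rhdpdbhxigob → rhdpdbhxiob (del g @10)
  rhdpdbhxiob → rhdpdbhxioi (sub b→i @11)
Edit distance = 4.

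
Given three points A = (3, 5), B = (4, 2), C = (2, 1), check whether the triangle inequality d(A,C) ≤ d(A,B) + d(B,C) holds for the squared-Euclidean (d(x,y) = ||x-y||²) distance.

d(A,B) = 1² + 3² = 10, d(B,C) = 2² + 1² = 5, d(A,C) = 1² + 4² = 17.
d(A,C) = 17 > 10 + 5 = 15. Triangle inequality is VIOLATED. (Squared-Euclidean is not a metric — this is a counterexample.)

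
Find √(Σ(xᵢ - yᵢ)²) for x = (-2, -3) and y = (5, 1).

√(Σ(x_i - y_i)²) = √((-2 - 5)² + (-3 - 1)²)
= √((-7)² + (-4)²) = √(49 + 16) = √65 ≈ 8.0623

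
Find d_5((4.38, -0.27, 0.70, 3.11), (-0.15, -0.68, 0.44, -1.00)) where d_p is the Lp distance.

(Σ|x_i - y_i|^5)^(1/5) = (|4.38 - (-0.15)|^5 + |-0.27 - (-0.68)|^5 + |0.7 - 0.44|^5 + |3.11 - (-1)|^5)^(1/5)
= (4.53^5 + 0.41^5 + 0.26^5 + 4.11^5)^(1/5) ≈ (1907.6162 + 0.0116 + 0.0012 + 1172.7599)^(1/5) = (3080.3889)^(1/5) ≈ 4.9856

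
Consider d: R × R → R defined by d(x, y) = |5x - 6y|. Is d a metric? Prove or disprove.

No. d fails symmetry: d(2, 9) = |5·2 - 6·9| = |-44| = 44, but d(9, 2) = |5·9 - 6·2| = |33| = 33. Since 44 ≠ 33, d(x,y) ≠ d(y,x) in general.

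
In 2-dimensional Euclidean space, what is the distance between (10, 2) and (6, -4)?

√(Σ(x_i - y_i)²) = √((10 - 6)² + (2 - (-4))²)
= √(4² + 6²) = √(16 + 36) = √52 ≈ 7.2111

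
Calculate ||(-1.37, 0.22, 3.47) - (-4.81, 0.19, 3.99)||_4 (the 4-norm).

(Σ|x_i - y_i|^4)^(1/4) = (|-1.37 - (-4.81)|^4 + |0.22 - 0.19|^4 + |3.47 - 3.99|^4)^(1/4)
= (3.44^4 + 0.03^4 + 0.52^4)^(1/4) ≈ (140.0341 + 0 + 0.0731)^(1/4) = (140.1072)^(1/4) ≈ 3.4404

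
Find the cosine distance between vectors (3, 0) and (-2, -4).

With u = (3, 0), v = (-2, -4):
u·v = 3·(-2) + 0·(-4) = (-6) + 0 = -6.
|u| = √(3² + 0²) = √9, |v| = √((-2)² + (-4)²) = √20, so |u||v| = √(9·20) = √180.
cos θ = (u·v)/(|u||v|) = -6/√180 ≈ -0.4472
Cosine distance = 1 - cos θ ≈ 1 - (-0.4472) = 1.4472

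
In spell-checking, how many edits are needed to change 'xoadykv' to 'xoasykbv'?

Let D[i][j] be the edit distance between the first i characters of 'xoadykv' and the first j characters of 'xoasykbv', with D[i][0] = i, D[0][j] = j, and D[i][j] = D[i-1][j-1] if the characters match, else 1 + min(D[i-1][j], D[i][j-1], D[i-1][j-1]). Filling the table (rows: prefixes of 'xoadykv', columns: prefixes of 'xoasykbv'):
     ε  x  o  a  s  y  k  b  v
  ε  0  1  2  3  4  5  6  7  8
  x  1  0  1  2  3  4  5  6  7
  o  2  1  0  1  2  3  4  5  6
  a  3  2  1  0  1  2  3  4  5
  d  4  3  2  1  1  2  3  4  5
  y  5  4  3  2  2  1  2  3  4
  k  6  5  4  3  3  2  1  2  3
  v  7  6  5  4  4  3  2  2  2
The bottom-right entry gives D[7][8] = 2, so no sequence of fewer than 2 edits works. Backtracking through the table gives one optimal edit sequence (2 edits):
  xoadykv → xoasykv (sub d→s @4)
  xoasykv → xoasykbv (ins b @7)
Edit distance = 2.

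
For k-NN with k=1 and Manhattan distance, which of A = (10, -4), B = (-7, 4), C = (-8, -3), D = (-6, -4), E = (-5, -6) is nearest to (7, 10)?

Distances: d(A) = 17, d(B) = 20, d(C) = 28, d(D) = 27, d(E) = 28. Nearest: A = (10, -4) with distance 17.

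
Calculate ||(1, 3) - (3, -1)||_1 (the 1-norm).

Σ|x_i - y_i| = |1 - 3| + |3 - (-1)| = 2 + 4 = 6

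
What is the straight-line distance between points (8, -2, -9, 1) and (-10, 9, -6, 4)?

√(Σ(x_i - y_i)²) = √((8 - (-10))² + (-2 - 9)² + (-9 - (-6))² + (1 - 4)²)
= √(18² + (-11)² + (-3)² + (-3)²) = √(324 + 121 + 9 + 9) = √463 ≈ 21.5174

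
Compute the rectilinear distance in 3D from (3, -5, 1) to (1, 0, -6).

Σ|x_i - y_i| = |3 - 1| + |-5 - 0| + |1 - (-6)| = 2 + 5 + 7 = 14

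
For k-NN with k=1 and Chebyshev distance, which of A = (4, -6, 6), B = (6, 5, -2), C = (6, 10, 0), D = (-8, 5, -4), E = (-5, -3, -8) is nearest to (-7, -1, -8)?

Distances: d(A) = 14, d(B) = 13, d(C) = 13, d(D) = 6, d(E) = 2. Nearest: E = (-5, -3, -8) with distance 2.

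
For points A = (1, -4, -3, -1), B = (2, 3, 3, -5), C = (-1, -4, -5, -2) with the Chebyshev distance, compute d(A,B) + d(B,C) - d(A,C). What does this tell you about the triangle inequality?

d(A,B) = max(1, 7, 6, 4) = 7, d(B,C) = max(3, 7, 8, 3) = 8, d(A,C) = max(2, 0, 2, 1) = 2.
d(A,B) + d(B,C) - d(A,C) = 7 + 8 - 2 = 15 - 2 = 13. This is ≥ 0, so the triangle inequality holds for these points.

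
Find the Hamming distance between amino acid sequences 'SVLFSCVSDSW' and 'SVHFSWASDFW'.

Differing positions: 3, 6, 7, 10. Hamming distance = 4.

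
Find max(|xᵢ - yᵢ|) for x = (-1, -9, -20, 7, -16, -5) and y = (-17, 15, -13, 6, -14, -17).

max(|x_i - y_i|) = max(|-1 - (-17)|, |-9 - 15|, |-20 - (-13)|, |7 - 6|, |-16 - (-14)|, |-5 - (-17)|) = max(16, 24, 7, 1, 2, 12) = 24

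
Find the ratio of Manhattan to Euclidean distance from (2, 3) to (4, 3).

L1 = |2 - 4| + |3 - 3| = 2 + 0 = 2
L2 = √(2² + 0²) = √4 = 2
L1 ≥ L2 always (equality iff movement is along one axis); L1 = L2 here (movement is along a single axis).
Ratio L1/L2 = 2/2 = 1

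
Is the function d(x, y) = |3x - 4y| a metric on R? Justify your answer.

No. d fails symmetry: d(7, 8) = |3·7 - 4·8| = |-11| = 11, but d(8, 7) = |3·8 - 4·7| = |-4| = 4. Since 11 ≠ 4, d(x,y) ≠ d(y,x) in general.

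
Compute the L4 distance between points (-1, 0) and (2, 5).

(Σ|x_i - y_i|^4)^(1/4) = (|-1 - 2|^4 + |0 - 5|^4)^(1/4)
= (3^4 + 5^4)^(1/4) = (81 + 625)^(1/4) = (706)^(1/4) ≈ 5.1547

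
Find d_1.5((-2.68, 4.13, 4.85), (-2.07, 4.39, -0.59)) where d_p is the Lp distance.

(Σ|x_i - y_i|^1.5)^(1/1.5) = (|-2.68 - (-2.07)|^1.5 + |4.13 - 4.39|^1.5 + |4.85 - (-0.59)|^1.5)^(1/1.5)
= (0.61^1.5 + 0.26^1.5 + 5.44^1.5)^(1/1.5) ≈ (0.4764 + 0.1326 + 12.6882)^(1/1.5) = (13.2972)^(1/1.5) ≈ 5.6127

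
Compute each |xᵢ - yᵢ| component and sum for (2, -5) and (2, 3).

Σ|x_i - y_i| = |2 - 2| + |-5 - 3| = 0 + 8 = 8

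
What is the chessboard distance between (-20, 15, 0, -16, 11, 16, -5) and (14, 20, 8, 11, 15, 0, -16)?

max(|x_i - y_i|) = max(|-20 - 14|, |15 - 20|, |0 - 8|, |-16 - 11|, |11 - 15|, |16 - 0|, |-5 - (-16)|) = max(34, 5, 8, 27, 4, 16, 11) = 34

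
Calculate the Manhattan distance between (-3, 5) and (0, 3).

Σ|x_i - y_i| = |-3 - 0| + |5 - 3| = 3 + 2 = 5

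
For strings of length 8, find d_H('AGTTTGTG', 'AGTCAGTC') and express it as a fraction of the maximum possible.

Differing positions: 4, 5, 8. Hamming distance = 3. The maximum possible Hamming distance for length-8 strings is 8, so d_H/8 = 3/8 = 0.375.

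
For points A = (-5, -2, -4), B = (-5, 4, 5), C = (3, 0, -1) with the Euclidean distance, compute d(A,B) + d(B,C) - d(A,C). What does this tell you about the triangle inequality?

d(A,B) = √(0² + 6² + 9²) = √117 ≈ 10.8167, d(B,C) = √(8² + 4² + 6²) = √116 ≈ 10.7703, d(A,C) = √(8² + 2² + 3²) = √77 ≈ 8.775.
d(A,B) + d(B,C) - d(A,C) = 10.8167 + 10.7703 - 8.775 = 21.587 - 8.775 = 12.812 (to 4 decimal places). This is ≥ 0, so the triangle inequality holds for these points.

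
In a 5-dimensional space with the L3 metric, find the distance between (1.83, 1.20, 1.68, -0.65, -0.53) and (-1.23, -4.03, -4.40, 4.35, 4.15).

(Σ|x_i - y_i|^3)^(1/3) = (|1.83 - (-1.23)|^3 + |1.2 - (-4.03)|^3 + |1.68 - (-4.4)|^3 + |-0.65 - 4.35|^3 + |-0.53 - 4.15|^3)^(1/3)
= (3.06^3 + 5.23^3 + 6.08^3 + 5^3 + 4.68^3)^(1/3) ≈ (28.6526 + 143.0557 + 224.7557 + 125 + 102.5032)^(1/3) = (623.9672)^(1/3) ≈ 8.5452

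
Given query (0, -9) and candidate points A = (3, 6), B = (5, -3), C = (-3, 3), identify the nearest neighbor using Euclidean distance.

Distances: d(A) ≈ 15.2971, d(B) ≈ 7.8102, d(C) ≈ 12.3693. Nearest: B = (5, -3) with distance 7.8102.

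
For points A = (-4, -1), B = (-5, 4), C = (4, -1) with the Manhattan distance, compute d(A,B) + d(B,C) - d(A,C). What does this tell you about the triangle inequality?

d(A,B) = 1 + 5 = 6, d(B,C) = 9 + 5 = 14, d(A,C) = 8 + 0 = 8.
d(A,B) + d(B,C) - d(A,C) = 6 + 14 - 8 = 20 - 8 = 12. This is ≥ 0, so the triangle inequality holds for these points.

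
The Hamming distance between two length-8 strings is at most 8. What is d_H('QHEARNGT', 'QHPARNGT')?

Differing positions: 3. Hamming distance = 1. The maximum possible Hamming distance for length-8 strings is 8, so d_H/8 = 1/8 = 0.125.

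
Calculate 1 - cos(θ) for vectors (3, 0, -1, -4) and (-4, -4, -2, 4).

With u = (3, 0, -1, -4), v = (-4, -4, -2, 4):
u·v = 3·(-4) + 0·(-4) + (-1)·(-2) + (-4)·4 = (-12) + 0 + 2 + (-16) = -26.
|u| = √(3² + 0² + (-1)² + (-4)²) = √26, |v| = √((-4)² + (-4)² + (-2)² + 4²) = √52, so |u||v| = √(26·52) = √1352.
cos θ = (u·v)/(|u||v|) = -26/√1352 ≈ -0.7071
Cosine distance = 1 - cos θ ≈ 1 - (-0.7071) = 1.7071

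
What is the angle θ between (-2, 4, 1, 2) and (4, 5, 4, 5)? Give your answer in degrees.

With u = (-2, 4, 1, 2), v = (4, 5, 4, 5):
u·v = (-2)·4 + 4·5 + 1·4 + 2·5 = (-8) + 20 + 4 + 10 = 26.
|u| = √((-2)² + 4² + 1² + 2²) = √25, |v| = √(4² + 5² + 4² + 5²) = √82, so |u||v| = √(25·82) = √2050.
cos θ = (u·v)/(|u||v|) = 26/√2050 ≈ 0.574244
θ = arccos(0.574244) ≈ 54.95°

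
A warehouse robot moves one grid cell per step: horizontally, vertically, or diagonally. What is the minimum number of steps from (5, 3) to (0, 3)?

max(|x_i - y_i|) = max(|5 - 0|, |3 - 3|) = max(5, 0) = 5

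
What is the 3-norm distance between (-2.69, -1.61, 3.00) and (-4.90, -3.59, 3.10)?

(Σ|x_i - y_i|^3)^(1/3) = (|-2.69 - (-4.9)|^3 + |-1.61 - (-3.59)|^3 + |3 - 3.1|^3)^(1/3)
= (2.21^3 + 1.98^3 + 0.1^3)^(1/3) ≈ (10.7939 + 7.7624 + 0.001)^(1/3) = (18.5573)^(1/3) ≈ 2.6475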